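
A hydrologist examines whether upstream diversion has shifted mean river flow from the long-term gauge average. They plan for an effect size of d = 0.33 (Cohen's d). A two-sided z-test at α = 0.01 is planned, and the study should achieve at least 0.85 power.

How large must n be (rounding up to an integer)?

For power 0.85 need Φ(δ − z_{0.005}) = 0.85, so δ = z_{0.005} + z_{0.15} = 2.576 + 1.036 = 3.612.
(Ignoring the negligible lower-tail rejection probability gives the usual closed-form inversion.)
δ = d·√n ⇒ n = (δ/d)² = (3.612 / 0.33)² = 119.82.
Round up to the next whole unit.

n = 120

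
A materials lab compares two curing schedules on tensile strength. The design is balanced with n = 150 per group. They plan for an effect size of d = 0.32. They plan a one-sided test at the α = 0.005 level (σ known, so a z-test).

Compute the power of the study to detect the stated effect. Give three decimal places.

Noncentrality parameter: δ = d·√(n/2) = 0.32 × √(150/2) = 2.7713
Critical value for a one-sided test at α = 0.005: z_α = 2.576.
Power = Φ(δ − 2.576) = Φ(0.195) = 0.5775.

Power ≈ 0.577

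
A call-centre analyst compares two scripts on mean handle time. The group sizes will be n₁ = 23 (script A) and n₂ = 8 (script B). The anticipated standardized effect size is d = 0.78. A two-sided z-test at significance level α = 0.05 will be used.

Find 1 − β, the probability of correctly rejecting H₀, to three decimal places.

Noncentrality parameter: δ = d / √(1/n₁ + 1/n₂) = 0.78 / √(1/23 + 1/8) = 1.9003
Two-sided α = 0.05 → critical value z_{0.025} = 1.960.
Power = Φ(δ − 1.960) + Φ(−δ − 1.960) = Φ(-0.060) + Φ(-3.860) = 0.4762 + 0.0001 = 0.4763.

Power ≈ 0.476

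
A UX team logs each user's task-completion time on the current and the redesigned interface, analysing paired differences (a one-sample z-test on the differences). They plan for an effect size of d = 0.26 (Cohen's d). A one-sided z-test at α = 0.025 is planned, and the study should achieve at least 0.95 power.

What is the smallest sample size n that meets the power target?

n = 193

For power 0.95 need Φ(δ − z_{0.025}) = 0.95, so δ = z_{0.025} + z_{0.05} = 1.960 + 1.645 = 3.605.
δ = d·√n ⇒ n = (δ/d)² = (3.605 / 0.26)² = 192.23.
Rounding up, n = 193.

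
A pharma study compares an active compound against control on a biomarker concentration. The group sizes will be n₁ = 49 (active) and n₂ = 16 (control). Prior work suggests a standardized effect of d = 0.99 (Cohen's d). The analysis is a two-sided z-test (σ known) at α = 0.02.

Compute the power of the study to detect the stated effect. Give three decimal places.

Power ≈ 0.867

Noncentrality parameter: δ = d / √(1/n₁ + 1/n₂) = 0.99 / √(1/49 + 1/16) = 3.4382
Critical value for a two-sided test at α = 0.02: z_{α/2} = 2.326.
Power = Φ(δ − 2.326) + Φ(−δ − 2.326) = Φ(1.112) + Φ(-5.765) = 0.8669 + 0.0000 = 0.8669.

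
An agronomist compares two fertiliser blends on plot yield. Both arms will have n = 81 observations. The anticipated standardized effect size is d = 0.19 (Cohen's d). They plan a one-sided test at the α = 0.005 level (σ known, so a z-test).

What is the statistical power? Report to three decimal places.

Power ≈ 0.086

Noncentrality parameter: δ = d·√(n/2) = 0.19 × √(81/2) = 1.2092
Critical value for a one-sided test at α = 0.005: z_α = 2.576.
Power = Φ(δ − 2.576) = Φ(-1.367) = 0.0859.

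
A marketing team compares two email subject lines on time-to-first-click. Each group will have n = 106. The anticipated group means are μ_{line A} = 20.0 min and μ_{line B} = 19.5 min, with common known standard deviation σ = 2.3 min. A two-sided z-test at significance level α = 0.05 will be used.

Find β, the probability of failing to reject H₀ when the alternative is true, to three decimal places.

Standardized effect: d = |μ_{line A} − μ_{line B}| / σ = |20.0 − 19.5| / 2.3 = 0.2174
Noncentrality parameter: λ = d·√(n/2) = 0.2174 × √(106/2) = 1.5826
Critical value for a two-sided test at α = 0.05: z_{α/2} = 1.960.
Power = Φ(λ − 1.960) + Φ(−λ − 1.960) = Φ(-0.377) + Φ(-3.543) = 0.3530 + 0.0002 = 0.3532.
Type II error: β = 1 − power = 1 − 0.3532 = 0.6468.

β ≈ 0.647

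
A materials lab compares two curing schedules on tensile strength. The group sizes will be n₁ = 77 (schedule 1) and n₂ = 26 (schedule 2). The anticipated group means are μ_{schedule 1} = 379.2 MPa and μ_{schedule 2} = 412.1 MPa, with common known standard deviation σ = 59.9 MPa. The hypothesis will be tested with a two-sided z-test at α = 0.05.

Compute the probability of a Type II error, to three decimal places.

β ≈ 0.322

Standardized effect: d = |μ_{schedule 1} − μ_{schedule 2}| / σ = |379.2 − 412.1| / 59.9 = 0.5492
Noncentrality parameter: δ = d / √(1/n₁ + 1/n₂) = 0.5492 / √(1/77 + 1/26) = 2.4215
Critical value for a two-sided test at α = 0.05: z_{α/2} = 1.960.
Power = Φ(δ − 1.960) + Φ(−δ − 1.960) = Φ(0.462) + Φ(-4.381) = 0.6778 + 0.0000 = 0.6778.
Type II error: β = 1 − power = 1 − 0.6778 = 0.3222.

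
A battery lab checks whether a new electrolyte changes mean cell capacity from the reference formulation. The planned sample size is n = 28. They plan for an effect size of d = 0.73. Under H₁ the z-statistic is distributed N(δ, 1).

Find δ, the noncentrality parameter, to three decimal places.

δ ≈ 3.863

The noncentrality parameter scales effect size by the design's sample-size factor: δ = d·√n = 0.73 × √28 = 3.8628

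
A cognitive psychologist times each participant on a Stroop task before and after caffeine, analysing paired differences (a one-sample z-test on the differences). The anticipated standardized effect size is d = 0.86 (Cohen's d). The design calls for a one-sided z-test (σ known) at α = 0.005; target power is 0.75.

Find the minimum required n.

n = 15

Set Φ(δ − 2.576) = 0.75; then δ − 2.576 = Φ⁻¹(0.75) = 0.674, giving δ = 3.250.
δ = d·√n ⇒ n = (δ/d)² = (3.250 / 0.86)² = 14.28.
Rounding up, n = 15.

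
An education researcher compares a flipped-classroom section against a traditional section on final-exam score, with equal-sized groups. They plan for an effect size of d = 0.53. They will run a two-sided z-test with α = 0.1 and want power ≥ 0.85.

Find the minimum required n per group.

n = 52 per group

For power 0.85 need Φ(δ − z_{0.05}) = 0.85, so δ = z_{0.05} + z_{0.15} = 1.645 + 1.036 = 2.681.
(For δ > 0 the lower-tail rejection region contributes negligibly to power, so the one-term inversion is standard.)
δ = d·√(n/2) ⇒ n = 2(δ/d)² = 2 × (2.681 / 0.53)² = 51.19.
Round up to the next whole unit.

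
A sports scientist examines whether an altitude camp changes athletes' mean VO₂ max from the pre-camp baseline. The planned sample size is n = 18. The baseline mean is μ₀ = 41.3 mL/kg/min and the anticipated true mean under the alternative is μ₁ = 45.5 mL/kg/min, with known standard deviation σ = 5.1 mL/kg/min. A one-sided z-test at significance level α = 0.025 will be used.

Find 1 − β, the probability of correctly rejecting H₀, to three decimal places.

Standardized effect: d = |μ₁ − μ₀| / σ = |45.5 − 41.3| / 5.1 = 0.8235
Noncentrality parameter: δ = d·√n = 0.8235 × √18 = 3.4939
One-sided α = 0.025 → critical value z_{0.025} = 1.960.
Power = P(Z > 1.960 − δ) = Φ(1.534) = 0.9375.

Power ≈ 0.937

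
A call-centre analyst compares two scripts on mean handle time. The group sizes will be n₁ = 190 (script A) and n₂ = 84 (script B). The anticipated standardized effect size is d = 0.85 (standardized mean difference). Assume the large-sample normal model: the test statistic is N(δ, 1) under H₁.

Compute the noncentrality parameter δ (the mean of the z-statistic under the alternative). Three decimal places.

δ = d / √(1/n₁ + 1/n₂) = 0.85 / √(1/190 + 1/84) = 6.4872

δ ≈ 6.487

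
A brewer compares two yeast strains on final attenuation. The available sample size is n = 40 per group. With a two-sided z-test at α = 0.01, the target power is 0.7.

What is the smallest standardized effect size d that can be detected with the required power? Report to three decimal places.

d ≈ 0.693

Need Φ(δ − 2.576) = 0.7, so δ = 2.576 + 0.524 = 3.100.
(Lower-tail contribution to power is negligible for δ > 0.)
δ = d·√(n/2) ⇒ d = δ/√(n/2) = 3.100/√(40/2) = 0.6932.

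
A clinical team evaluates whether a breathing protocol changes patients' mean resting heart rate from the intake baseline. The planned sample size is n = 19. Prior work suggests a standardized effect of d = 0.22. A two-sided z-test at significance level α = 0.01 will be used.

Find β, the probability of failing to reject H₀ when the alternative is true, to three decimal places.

Noncentrality parameter: δ = d·√n = 0.22 × √19 = 0.9590
Two-sided α = 0.01 → critical value z_{0.005} = 2.576.
Power = Φ(δ − 2.576) + Φ(−δ − 2.576) = Φ(-1.617) + Φ(-3.535) = 0.0530 + 0.0002 = 0.0532.
Type II error: β = 1 − power = 1 − 0.0532 = 0.9468.

β ≈ 0.947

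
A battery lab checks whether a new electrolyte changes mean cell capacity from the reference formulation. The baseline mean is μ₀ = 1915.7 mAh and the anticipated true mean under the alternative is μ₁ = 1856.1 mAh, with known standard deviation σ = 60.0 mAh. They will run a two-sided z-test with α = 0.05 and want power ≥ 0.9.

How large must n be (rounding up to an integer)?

Standardized effect: d = |μ₁ − μ₀| / σ = |1856.1 − 1915.7| / 60.0 = 0.9933
Set Φ(δ − 1.960) = 0.9; then δ − 1.960 = Φ⁻¹(0.9) = 1.282, giving δ = 3.242.
(For δ > 0 the lower-tail rejection region contributes negligibly to power, so the one-term inversion is standard.)
δ = d·√n ⇒ n = (δ/d)² = (3.242 / 0.9933)² = 10.65.
Rounding up, n = 11.

n = 11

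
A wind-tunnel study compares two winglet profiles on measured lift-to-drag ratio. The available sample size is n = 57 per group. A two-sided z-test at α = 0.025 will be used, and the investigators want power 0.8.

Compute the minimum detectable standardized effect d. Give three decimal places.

Required noncentrality: δ = z_{0.0125} + z_{0.20} = 2.241 + 0.842 = 3.083.
(The second rejection-region term Φ(−δ − z_{α/2}) is negligible and dropped.)
δ = d·√(n/2) ⇒ d = δ/√(n/2) = 3.083/√(57/2) = 0.5775.

d ≈ 0.578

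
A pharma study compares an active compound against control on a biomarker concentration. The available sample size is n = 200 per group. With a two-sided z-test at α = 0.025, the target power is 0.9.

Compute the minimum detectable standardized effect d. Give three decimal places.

d ≈ 0.352

Need Φ(δ − 2.241) = 0.9, so δ = 2.241 + 1.282 = 3.523.
(The second rejection-region term Φ(−δ − z_{α/2}) is negligible and dropped.)
δ = d·√(n/2) ⇒ d = δ/√(n/2) = 3.523/√(200/2) = 0.3523.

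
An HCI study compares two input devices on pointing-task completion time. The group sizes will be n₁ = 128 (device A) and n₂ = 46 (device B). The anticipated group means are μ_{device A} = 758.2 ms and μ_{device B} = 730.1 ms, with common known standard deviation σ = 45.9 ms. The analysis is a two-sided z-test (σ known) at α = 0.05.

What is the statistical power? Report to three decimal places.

Standardized effect: d = |μ_{device A} − μ_{device B}| / σ = |758.2 − 730.1| / 45.9 = 0.6122
Noncentrality parameter: δ = d / √(1/n₁ + 1/n₂) = 0.6122 / √(1/128 + 1/46) = 3.5613
Critical value for a two-sided test at α = 0.05: z_{α/2} = 1.960.
Power = Φ(δ − 1.960) + Φ(−δ − 1.960) = Φ(1.601) + Φ(-5.521) = 0.9453 + 0.0000 = 0.9453.

Power ≈ 0.945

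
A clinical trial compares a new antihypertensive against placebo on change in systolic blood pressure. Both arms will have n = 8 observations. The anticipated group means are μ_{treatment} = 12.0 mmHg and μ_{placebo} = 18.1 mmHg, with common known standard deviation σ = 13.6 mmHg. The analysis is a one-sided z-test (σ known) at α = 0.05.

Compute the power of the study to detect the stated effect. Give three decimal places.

Standardized effect: d = |μ_{treatment} − μ_{placebo}| / σ = |12.0 − 18.1| / 13.6 = 0.4485
Noncentrality parameter: δ = d·√(n/2) = 0.4485 × √(8/2) = 0.8971
One-sided α = 0.05 → critical value z_{0.05} = 1.645.
Power = P(Z > 1.645 − δ) = Φ(-0.748) = 0.2273.

Power ≈ 0.227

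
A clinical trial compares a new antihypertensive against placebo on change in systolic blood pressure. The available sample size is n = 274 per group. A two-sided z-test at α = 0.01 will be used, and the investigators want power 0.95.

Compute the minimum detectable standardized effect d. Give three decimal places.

Need Φ(δ − 2.576) = 0.95, so δ = 2.576 + 1.645 = 4.221.
(Lower-tail contribution to power is negligible for δ > 0.)
δ = d·√(n/2) ⇒ d = δ/√(n/2) = 4.221/√(274/2) = 0.3606.

d ≈ 0.361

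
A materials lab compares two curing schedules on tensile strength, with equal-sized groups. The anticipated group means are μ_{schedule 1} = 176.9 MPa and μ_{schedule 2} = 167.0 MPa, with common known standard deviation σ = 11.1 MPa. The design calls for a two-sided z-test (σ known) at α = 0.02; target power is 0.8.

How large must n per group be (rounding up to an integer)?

Standardized effect: d = |μ_{schedule 1} − μ_{schedule 2}| / σ = |176.9 − 167.0| / 11.1 = 0.8919
Set Φ(δ − 2.326) = 0.8; then δ − 2.326 = Φ⁻¹(0.8) = 0.842, giving δ = 3.168.
(Ignoring the negligible lower-tail rejection probability gives the usual closed-form inversion.)
δ = d·√(n/2) ⇒ n = 2(δ/d)² = 2 × (3.168 / 0.8919)² = 25.23.
Rounding up, n = 26 per group.

n = 26 per group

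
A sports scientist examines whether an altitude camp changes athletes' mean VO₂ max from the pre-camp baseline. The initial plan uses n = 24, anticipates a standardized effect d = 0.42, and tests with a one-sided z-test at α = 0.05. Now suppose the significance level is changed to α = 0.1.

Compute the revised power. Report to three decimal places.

δ = d·√n = 0.42 × √24 = 2.0576 (unchanged). New critical value: z_{0.1} = 1.282.
Revised power = P(Z > 1.282 − δ) = Φ(0.776) = 0.7811.

Power ≈ 0.781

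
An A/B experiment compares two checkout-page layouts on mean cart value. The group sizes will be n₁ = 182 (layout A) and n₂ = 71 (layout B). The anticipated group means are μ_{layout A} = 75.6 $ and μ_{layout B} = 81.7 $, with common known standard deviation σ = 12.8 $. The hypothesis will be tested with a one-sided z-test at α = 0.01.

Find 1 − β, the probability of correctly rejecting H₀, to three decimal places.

Power ≈ 0.860

Standardized effect: d = |μ_{layout A} − μ_{layout B}| / σ = |75.6 − 81.7| / 12.8 = 0.4766
Noncentrality parameter: δ = d / √(1/n₁ + 1/n₂) = 0.4766 / √(1/182 + 1/71) = 3.4058
One-sided α = 0.01 → critical value z_{0.01} = 2.326.
Power = P(Z > 2.326 − δ) = Φ(1.079) = 0.8598.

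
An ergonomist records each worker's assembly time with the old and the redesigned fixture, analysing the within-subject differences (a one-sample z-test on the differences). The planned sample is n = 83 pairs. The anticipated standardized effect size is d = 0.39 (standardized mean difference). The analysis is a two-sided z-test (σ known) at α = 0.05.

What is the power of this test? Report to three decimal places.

Noncentrality parameter: δ = d·√n = 0.39 × √83 = 3.5531
Two-sided α = 0.05 → critical value z_{0.025} = 1.960.
Power = Φ(δ − 1.960) + Φ(−δ − 1.960) = Φ(1.593) + Φ(-5.513) = 0.9444 + 0.0000 = 0.9444.

Power ≈ 0.944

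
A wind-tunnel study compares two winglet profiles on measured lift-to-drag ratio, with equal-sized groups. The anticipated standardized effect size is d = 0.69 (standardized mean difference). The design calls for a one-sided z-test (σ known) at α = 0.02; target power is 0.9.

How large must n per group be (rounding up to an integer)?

Set Φ(δ − 2.054) = 0.9; then δ − 2.054 = Φ⁻¹(0.9) = 1.282, giving δ = 3.335.
δ = d·√(n/2) ⇒ n = 2(δ/d)² = 2 × (3.335 / 0.69)² = 46.73.
Rounding up, n = 47 per group.

n = 47 per group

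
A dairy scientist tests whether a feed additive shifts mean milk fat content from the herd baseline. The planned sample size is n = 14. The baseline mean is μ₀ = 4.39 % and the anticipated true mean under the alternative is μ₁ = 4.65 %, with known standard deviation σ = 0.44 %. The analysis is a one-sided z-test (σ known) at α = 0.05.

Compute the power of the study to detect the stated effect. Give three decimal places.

Standardized effect: d = |μ₁ − μ₀| / σ = |4.65 − 4.39| / 0.44 = 0.5909
Noncentrality parameter: δ = d·√n = 0.5909 × √14 = 2.2110
Critical value for a one-sided test at α = 0.05: z_α = 1.645.
Power = P(Z > 1.645 − δ) = Φ(0.566) = 0.7143.

Power ≈ 0.714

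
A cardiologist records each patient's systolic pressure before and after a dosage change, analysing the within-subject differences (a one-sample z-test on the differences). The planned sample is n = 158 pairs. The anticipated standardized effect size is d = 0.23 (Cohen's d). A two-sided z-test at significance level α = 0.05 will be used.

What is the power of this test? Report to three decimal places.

Noncentrality parameter: λ = d·√n = 0.23 × √158 = 2.8911
Two-sided α = 0.05 → critical value z_{0.025} = 1.960.
Power = Φ(λ − 1.960) + Φ(−λ − 1.960) = Φ(0.931) + Φ(-4.851) = 0.8241 + 0.0000 = 0.8241.

Power ≈ 0.824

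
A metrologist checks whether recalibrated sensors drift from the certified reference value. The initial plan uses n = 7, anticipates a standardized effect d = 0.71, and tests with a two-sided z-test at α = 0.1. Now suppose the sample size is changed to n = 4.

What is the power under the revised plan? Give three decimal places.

Power ≈ 0.412

With n = 4: δ = d·√n = 0.71 × √4 = 1.4200. Critical value z_{0.05} = 1.645.
Revised power = Φ(δ − 1.645) + Φ(−δ − 1.645) = Φ(-0.225) + Φ(-3.065) = 0.4110 + 0.0011 = 0.4121.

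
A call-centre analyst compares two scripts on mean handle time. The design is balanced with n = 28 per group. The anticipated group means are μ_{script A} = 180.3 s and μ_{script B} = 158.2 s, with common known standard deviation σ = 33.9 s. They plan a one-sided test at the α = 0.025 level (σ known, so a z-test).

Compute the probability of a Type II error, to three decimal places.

Standardized effect: d = |μ_{script A} − μ_{script B}| / σ = |180.3 − 158.2| / 33.9 = 0.6519
Noncentrality parameter: δ = d·√(n/2) = 0.6519 × √(28/2) = 2.4393
One-sided α = 0.025 → critical value z_{0.025} = 1.960.
Power = Φ(δ − 1.960) = Φ(0.479) = 0.6841.
Type II error: β = 1 − power = 1 − 0.6841 = 0.3159.

β ≈ 0.316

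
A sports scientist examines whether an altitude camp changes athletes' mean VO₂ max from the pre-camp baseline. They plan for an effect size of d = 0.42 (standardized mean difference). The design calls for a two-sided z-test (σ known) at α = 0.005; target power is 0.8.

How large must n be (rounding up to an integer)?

For power 0.8 need Φ(δ − z_{0.0025}) = 0.8, so δ = z_{0.0025} + z_{0.20} = 2.807 + 0.842 = 3.649.
(For δ > 0 the lower-tail rejection region contributes negligibly to power, so the one-term inversion is standard.)
δ = d·√n ⇒ n = (δ/d)² = (3.649 / 0.42)² = 75.47.
Round up to the next whole unit.

n = 76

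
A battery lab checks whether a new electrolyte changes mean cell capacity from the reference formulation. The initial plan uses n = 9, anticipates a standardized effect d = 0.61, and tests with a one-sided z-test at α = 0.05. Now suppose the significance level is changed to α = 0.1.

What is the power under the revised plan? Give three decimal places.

Power ≈ 0.708

δ = d·√n = 0.61 × √9 = 1.8300 (unchanged). New critical value: z_{0.1} = 1.282.
Revised power = Φ(δ − 1.282) = Φ(0.548) = 0.7083.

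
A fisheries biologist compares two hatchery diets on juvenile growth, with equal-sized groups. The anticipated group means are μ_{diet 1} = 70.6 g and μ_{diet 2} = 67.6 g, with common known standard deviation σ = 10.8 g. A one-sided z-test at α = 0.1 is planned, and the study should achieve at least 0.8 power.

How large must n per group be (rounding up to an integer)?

n = 117 per group

Standardized effect: d = |μ_{diet 1} − μ_{diet 2}| / σ = |70.6 − 67.6| / 10.8 = 0.2778
For power 0.8 need Φ(δ − z_{0.1}) = 0.8, so δ = z_{0.1} + z_{0.20} = 1.282 + 0.842 = 2.123.
δ = d·√(n/2) ⇒ n = 2(δ/d)² = 2 × (2.123 / 0.2778)² = 116.84.
Round up to the next whole unit.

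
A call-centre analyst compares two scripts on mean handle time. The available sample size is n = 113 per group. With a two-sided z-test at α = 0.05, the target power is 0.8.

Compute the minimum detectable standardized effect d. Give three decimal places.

Required noncentrality: δ = z_{0.025} + z_{0.20} = 1.960 + 0.842 = 2.802.
(Lower-tail contribution to power is negligible for δ > 0.)
δ = d·√(n/2) ⇒ d = δ/√(n/2) = 2.802/√(113/2) = 0.3727.

d ≈ 0.373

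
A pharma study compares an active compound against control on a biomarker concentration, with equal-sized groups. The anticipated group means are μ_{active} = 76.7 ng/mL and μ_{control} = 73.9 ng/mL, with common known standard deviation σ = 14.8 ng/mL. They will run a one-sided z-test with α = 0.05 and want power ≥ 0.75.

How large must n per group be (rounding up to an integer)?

Standardized effect: d = |μ_{active} − μ_{control}| / σ = |76.7 − 73.9| / 14.8 = 0.1892
For power 0.75 need Φ(δ − z_{0.05}) = 0.75, so δ = z_{0.05} + z_{0.25} = 1.645 + 0.674 = 2.319.
δ = d·√(n/2) ⇒ n = 2(δ/d)² = 2 × (2.319 / 0.1892)² = 300.59.
Rounding up, n = 301 per group.

n = 301 per group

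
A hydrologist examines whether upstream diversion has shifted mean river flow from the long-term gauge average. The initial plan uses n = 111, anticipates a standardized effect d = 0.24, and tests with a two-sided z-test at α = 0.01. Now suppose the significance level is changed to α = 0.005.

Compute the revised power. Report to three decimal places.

Power ≈ 0.390

δ = d·√n = 0.24 × √111 = 2.5286 (unchanged). New critical value: z_{0.0025} = 2.807.
Revised power = Φ(δ − 2.807) + Φ(−δ − 2.807) = Φ(-0.278) + Φ(-5.336) = 0.3903 + 0.0000 = 0.3903.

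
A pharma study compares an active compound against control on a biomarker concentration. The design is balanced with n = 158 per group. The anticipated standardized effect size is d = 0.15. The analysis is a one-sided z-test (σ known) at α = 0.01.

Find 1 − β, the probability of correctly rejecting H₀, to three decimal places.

Power ≈ 0.160

Noncentrality parameter: δ = d·√(n/2) = 0.15 × √(158/2) = 1.3332
Critical value for a one-sided test at α = 0.01: z_α = 2.326.
Power = P(Z > 2.326 − δ) = Φ(-0.993) = 0.1603.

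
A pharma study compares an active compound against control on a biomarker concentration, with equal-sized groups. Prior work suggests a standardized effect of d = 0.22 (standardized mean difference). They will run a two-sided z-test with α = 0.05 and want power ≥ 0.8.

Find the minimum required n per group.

Set Φ(δ − 1.960) = 0.8; then δ − 1.960 = Φ⁻¹(0.8) = 0.842, giving δ = 2.802.
(The Φ(−δ − z_{α/2}) term is vanishingly small for δ > 0 and is dropped in the standard sample-size formula.)
δ = d·√(n/2) ⇒ n = 2(δ/d)² = 2 × (2.802 / 0.22)² = 324.33.
Rounding up, n = 325 per group.

n = 325 per group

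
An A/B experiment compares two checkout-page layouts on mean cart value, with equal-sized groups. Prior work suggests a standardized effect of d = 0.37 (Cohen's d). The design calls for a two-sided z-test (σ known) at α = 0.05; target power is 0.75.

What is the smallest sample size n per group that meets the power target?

For power 0.75 need Φ(δ − z_{0.025}) = 0.75, so δ = z_{0.025} + z_{0.25} = 1.960 + 0.674 = 2.634.
(For δ > 0 the lower-tail rejection region contributes negligibly to power, so the one-term inversion is standard.)
δ = d·√(n/2) ⇒ n = 2(δ/d)² = 2 × (2.634 / 0.37)² = 101.39.
Rounding up, n = 102 per group.

n = 102 per group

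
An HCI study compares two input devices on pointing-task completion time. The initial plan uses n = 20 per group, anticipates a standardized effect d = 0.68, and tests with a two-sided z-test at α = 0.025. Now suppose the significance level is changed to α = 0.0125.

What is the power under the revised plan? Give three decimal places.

Power ≈ 0.364

δ = d·√(n/2) = 0.68 × √(20/2) = 2.1503 (unchanged). New critical value: z_{0.0063} = 2.498.
Revised power = Φ(δ − 2.498) + Φ(−δ − 2.498) = Φ(-0.347) + Φ(-4.648) = 0.3642 + 0.0000 = 0.3642.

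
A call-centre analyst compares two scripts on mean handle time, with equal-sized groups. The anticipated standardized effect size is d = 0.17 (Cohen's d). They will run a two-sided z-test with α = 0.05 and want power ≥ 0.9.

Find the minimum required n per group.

Set Φ(δ − 1.960) = 0.9; then δ − 1.960 = Φ⁻¹(0.9) = 1.282, giving δ = 3.242.
(Ignoring the negligible lower-tail rejection probability gives the usual closed-form inversion.)
δ = d·√(n/2) ⇒ n = 2(δ/d)² = 2 × (3.242 / 0.17)² = 727.16.
Rounding up, n = 728 per group.

n = 728 per group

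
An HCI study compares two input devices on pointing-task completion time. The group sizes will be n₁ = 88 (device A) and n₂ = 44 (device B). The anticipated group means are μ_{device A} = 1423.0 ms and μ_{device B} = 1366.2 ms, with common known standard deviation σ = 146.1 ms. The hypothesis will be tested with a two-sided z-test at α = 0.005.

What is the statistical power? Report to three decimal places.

Standardized effect: d = |μ_{device A} − μ_{device B}| / σ = |1423.0 − 1366.2| / 146.1 = 0.3888
Noncentrality parameter: δ = d / √(1/n₁ + 1/n₂) = 0.3888 / √(1/88 + 1/44) = 2.1056
Critical value for a two-sided test at α = 0.005: z_{α/2} = 2.807.
Power = Φ(δ − 2.807) + Φ(−δ − 2.807) = Φ(-0.701) + Φ(-4.913) = 0.2415 + 0.0000 = 0.2415.

Power ≈ 0.242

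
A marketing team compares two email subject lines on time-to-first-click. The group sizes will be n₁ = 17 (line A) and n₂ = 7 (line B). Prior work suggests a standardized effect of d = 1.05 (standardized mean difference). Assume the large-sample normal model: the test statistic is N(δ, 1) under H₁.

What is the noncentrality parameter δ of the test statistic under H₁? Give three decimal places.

δ ≈ 2.338

The noncentrality parameter scales effect size by the design's sample-size factor: δ = d / √(1/n₁ + 1/n₂) = 1.05 / √(1/17 + 1/7) = 2.3381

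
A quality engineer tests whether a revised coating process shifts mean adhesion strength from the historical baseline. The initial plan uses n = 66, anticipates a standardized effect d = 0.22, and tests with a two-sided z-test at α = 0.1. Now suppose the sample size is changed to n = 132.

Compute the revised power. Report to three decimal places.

With n = 132: δ = d·√n = 0.22 × √132 = 2.5276. Critical value z_{0.05} = 1.645.
Revised power = Φ(δ − 1.645) + Φ(−δ − 1.645) = Φ(0.883) + Φ(-4.172) = 0.8113 + 0.0000 = 0.8113.

Power ≈ 0.811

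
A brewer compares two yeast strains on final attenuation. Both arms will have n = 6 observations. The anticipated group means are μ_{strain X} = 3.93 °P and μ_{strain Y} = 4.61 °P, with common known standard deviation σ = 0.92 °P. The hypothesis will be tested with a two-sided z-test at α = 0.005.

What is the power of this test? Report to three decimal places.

Standardized effect: d = |μ_{strain X} − μ_{strain Y}| / σ = |3.93 − 4.61| / 0.92 = 0.7391
Noncentrality parameter: δ = d·√(n/2) = 0.7391 × √(6/2) = 1.2802
Two-sided α = 0.005 → critical value z_{0.0025} = 2.807.
Power = Φ(δ − 2.807) + Φ(−δ − 2.807) = Φ(-1.527) + Φ(-4.087) = 0.0634 + 0.0000 = 0.0634.

Power ≈ 0.063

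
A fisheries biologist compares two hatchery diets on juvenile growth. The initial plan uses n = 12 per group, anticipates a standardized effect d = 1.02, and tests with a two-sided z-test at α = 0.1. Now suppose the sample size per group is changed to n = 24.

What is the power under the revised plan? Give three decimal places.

Power ≈ 0.971

With n = 24 per group: δ = d·√(n/2) = 1.02 × √(24/2) = 3.5334. Critical value z_{0.05} = 1.645.
Revised power = Φ(δ − 1.645) + Φ(−δ − 1.645) = Φ(1.889) + Φ(-5.178) = 0.9705 + 0.0000 = 0.9705.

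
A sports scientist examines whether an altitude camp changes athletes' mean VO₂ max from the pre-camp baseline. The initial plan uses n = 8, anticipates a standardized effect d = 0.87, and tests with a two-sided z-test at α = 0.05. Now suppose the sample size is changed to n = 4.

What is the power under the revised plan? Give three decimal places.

Power ≈ 0.413

With n = 4: δ = d·√n = 0.87 × √4 = 1.7400. Critical value z_{0.025} = 1.960.
Revised power = Φ(δ − 1.960) + Φ(−δ − 1.960) = Φ(-0.220) + Φ(-3.700) = 0.4129 + 0.0001 = 0.4131.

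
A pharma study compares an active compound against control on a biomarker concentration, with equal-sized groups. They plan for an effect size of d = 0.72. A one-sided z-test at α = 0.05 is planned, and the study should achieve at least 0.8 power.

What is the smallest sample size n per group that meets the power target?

n = 24 per group

Set Φ(δ − 1.645) = 0.8; then δ − 1.645 = Φ⁻¹(0.8) = 0.842, giving δ = 2.486.
δ = d·√(n/2) ⇒ n = 2(δ/d)² = 2 × (2.486 / 0.72)² = 23.85.
Round up to the next whole unit.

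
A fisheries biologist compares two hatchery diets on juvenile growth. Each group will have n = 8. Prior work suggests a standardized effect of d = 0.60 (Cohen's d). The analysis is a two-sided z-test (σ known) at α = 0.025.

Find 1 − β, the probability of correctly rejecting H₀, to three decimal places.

Noncentrality parameter: δ = d·√(n/2) = 0.60 × √(8/2) = 1.2000
Critical value for a two-sided test at α = 0.025: z_{α/2} = 2.241.
Power = Φ(δ − 2.241) + Φ(−δ − 2.241) = Φ(-1.041) + Φ(-3.441) = 0.1488 + 0.0003 = 0.1491.

Power ≈ 0.149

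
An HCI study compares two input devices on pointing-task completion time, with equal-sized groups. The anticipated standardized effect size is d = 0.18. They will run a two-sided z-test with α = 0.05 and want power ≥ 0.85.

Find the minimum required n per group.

For power 0.85 need Φ(δ − z_{0.025}) = 0.85, so δ = z_{0.025} + z_{0.15} = 1.960 + 1.036 = 2.996.
(For δ > 0 the lower-tail rejection region contributes negligibly to power, so the one-term inversion is standard.)
δ = d·√(n/2) ⇒ n = 2(δ/d)² = 2 × (2.996 / 0.18)² = 554.22.
Round up to the next whole unit.

n = 555 per group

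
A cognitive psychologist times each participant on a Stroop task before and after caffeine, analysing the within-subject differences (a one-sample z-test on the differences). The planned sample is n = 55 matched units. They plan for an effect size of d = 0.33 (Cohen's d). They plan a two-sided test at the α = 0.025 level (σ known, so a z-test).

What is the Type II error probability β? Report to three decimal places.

Noncentrality parameter: δ = d·√n = 0.33 × √55 = 2.4473
Critical value for a two-sided test at α = 0.025: z_{α/2} = 2.241.
Power = Φ(δ − 2.241) + Φ(−δ − 2.241) = Φ(0.206) + Φ(-4.689) = 0.5816 + 0.0000 = 0.5816.
Type II error: β = 1 − power = 1 − 0.5816 = 0.4184.

β ≈ 0.418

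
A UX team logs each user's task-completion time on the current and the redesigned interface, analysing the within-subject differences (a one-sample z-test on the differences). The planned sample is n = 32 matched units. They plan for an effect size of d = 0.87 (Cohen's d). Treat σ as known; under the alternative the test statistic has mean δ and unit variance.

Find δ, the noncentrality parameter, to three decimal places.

δ ≈ 4.921

δ = d·√n = 0.87 × √32 = 4.9215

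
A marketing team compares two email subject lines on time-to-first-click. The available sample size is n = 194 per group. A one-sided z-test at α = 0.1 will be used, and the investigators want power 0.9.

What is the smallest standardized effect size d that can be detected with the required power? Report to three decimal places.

d ≈ 0.260

Need Φ(δ − 1.282) = 0.9, so δ = 1.282 + 1.282 = 2.563.
δ = d·√(n/2) ⇒ d = δ/√(n/2) = 2.563/√(194/2) = 0.2602.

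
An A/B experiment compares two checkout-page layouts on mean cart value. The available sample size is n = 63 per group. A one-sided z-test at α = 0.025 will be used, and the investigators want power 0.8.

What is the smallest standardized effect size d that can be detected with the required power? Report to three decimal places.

d ≈ 0.499

Required noncentrality: δ = z_{0.025} + z_{0.20} = 1.960 + 0.842 = 2.802.
δ = d·√(n/2) ⇒ d = δ/√(n/2) = 2.802/√(63/2) = 0.4992.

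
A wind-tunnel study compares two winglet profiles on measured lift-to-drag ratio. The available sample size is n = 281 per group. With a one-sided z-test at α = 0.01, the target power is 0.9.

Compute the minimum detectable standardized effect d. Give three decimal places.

d ≈ 0.304

Need Φ(δ − 2.326) = 0.9, so δ = 2.326 + 1.282 = 3.608.
δ = d·√(n/2) ⇒ d = δ/√(n/2) = 3.608/√(281/2) = 0.3044.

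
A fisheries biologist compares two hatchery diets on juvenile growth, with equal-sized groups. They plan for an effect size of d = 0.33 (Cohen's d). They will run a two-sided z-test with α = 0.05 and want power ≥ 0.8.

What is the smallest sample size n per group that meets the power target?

Set Φ(δ − 1.960) = 0.8; then δ − 1.960 = Φ⁻¹(0.8) = 0.842, giving δ = 2.802.
(For δ > 0 the lower-tail rejection region contributes negligibly to power, so the one-term inversion is standard.)
δ = d·√(n/2) ⇒ n = 2(δ/d)² = 2 × (2.802 / 0.33)² = 144.15.
Round up to the next whole unit.

n = 145 per group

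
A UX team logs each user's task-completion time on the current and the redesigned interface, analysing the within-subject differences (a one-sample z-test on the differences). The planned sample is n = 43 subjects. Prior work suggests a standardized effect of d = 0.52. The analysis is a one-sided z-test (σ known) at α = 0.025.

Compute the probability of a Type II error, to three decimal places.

β ≈ 0.074

Noncentrality parameter: λ = d·√n = 0.52 × √43 = 3.4099
Critical value for a one-sided test at α = 0.025: z_α = 1.960.
Power = P(Z > 1.960 − λ) = Φ(1.450) = 0.9265.
Type II error: β = 1 − power = 1 − 0.9265 = 0.0735.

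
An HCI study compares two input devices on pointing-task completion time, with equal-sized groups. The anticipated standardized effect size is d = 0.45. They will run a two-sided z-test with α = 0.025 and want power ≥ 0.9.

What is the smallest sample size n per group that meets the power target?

Set Φ(δ − 2.241) = 0.9; then δ − 2.241 = Φ⁻¹(0.9) = 1.282, giving δ = 3.523.
(Ignoring the negligible lower-tail rejection probability gives the usual closed-form inversion.)
δ = d·√(n/2) ⇒ n = 2(δ/d)² = 2 × (3.523 / 0.45)² = 122.58.
Rounding up, n = 123 per group.

n = 123 per group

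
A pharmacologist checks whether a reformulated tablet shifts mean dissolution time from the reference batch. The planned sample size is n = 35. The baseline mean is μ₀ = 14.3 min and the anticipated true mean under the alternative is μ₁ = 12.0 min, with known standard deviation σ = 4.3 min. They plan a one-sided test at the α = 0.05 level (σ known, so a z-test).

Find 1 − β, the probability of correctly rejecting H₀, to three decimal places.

Power ≈ 0.936

Standardized effect: d = |μ₁ − μ₀| / σ = |12.0 − 14.3| / 4.3 = 0.5349
Noncentrality parameter: δ = d·√n = 0.5349 × √35 = 3.1644
One-sided α = 0.05 → critical value z_{0.05} = 1.645.
Power = P(Z > 1.645 − δ) = Φ(1.520) = 0.9357.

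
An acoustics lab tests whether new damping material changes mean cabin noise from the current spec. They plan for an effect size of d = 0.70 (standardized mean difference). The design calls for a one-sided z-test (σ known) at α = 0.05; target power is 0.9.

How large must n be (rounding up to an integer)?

n = 18

For power 0.9 need Φ(δ − z_{0.05}) = 0.9, so δ = z_{0.05} + z_{0.10} = 1.645 + 1.282 = 2.926.
δ = d·√n ⇒ n = (δ/d)² = (2.926 / 0.70)² = 17.48.
Round up to the next whole unit.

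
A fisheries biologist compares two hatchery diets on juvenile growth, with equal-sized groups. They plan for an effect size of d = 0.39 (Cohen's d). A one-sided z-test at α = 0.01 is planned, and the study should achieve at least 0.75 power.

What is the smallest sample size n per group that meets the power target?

n = 119 per group

For power 0.75 need Φ(δ − z_{0.01}) = 0.75, so δ = z_{0.01} + z_{0.25} = 2.326 + 0.674 = 3.001.
δ = d·√(n/2) ⇒ n = 2(δ/d)² = 2 × (3.001 / 0.39)² = 118.41.
Rounding up, n = 119 per group.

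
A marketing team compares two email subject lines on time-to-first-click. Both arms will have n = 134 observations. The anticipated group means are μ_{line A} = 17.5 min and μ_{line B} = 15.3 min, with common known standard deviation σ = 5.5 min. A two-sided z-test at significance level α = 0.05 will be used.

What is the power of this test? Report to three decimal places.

Power ≈ 0.906

Standardized effect: d = |μ_{line A} − μ_{line B}| / σ = |17.5 − 15.3| / 5.5 = 0.4000
Noncentrality parameter: δ = d·√(n/2) = 0.4000 × √(134/2) = 3.2741
Two-sided α = 0.05 → critical value z_{0.025} = 1.960.
Power = Φ(δ − 1.960) + Φ(−δ − 1.960) = Φ(1.314) + Φ(-5.234) = 0.9056 + 0.0000 = 0.9056.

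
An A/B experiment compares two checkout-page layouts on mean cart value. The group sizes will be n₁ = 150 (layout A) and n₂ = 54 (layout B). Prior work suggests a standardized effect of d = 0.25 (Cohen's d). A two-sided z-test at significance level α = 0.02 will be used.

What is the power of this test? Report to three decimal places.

Noncentrality parameter: δ = d / √(1/n₁ + 1/n₂) = 0.25 / √(1/150 + 1/54) = 1.5753
Critical value for a two-sided test at α = 0.02: z_{α/2} = 2.326.
Power = Φ(δ − 2.326) + Φ(−δ − 2.326) = Φ(-0.751) + Φ(-3.902) = 0.2263 + 0.0000 = 0.2264.

Power ≈ 0.226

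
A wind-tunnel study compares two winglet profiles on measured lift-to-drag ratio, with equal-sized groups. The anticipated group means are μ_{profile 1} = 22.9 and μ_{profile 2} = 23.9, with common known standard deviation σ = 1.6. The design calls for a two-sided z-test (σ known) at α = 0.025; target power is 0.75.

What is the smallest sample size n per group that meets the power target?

n = 44 per group

Standardized effect: d = |μ_{profile 1} − μ_{profile 2}| / σ = |22.9 − 23.9| / 1.6 = 0.6250
Set Φ(δ − 2.241) = 0.75; then δ − 2.241 = Φ⁻¹(0.75) = 0.674, giving δ = 2.916.
(The Φ(−δ − z_{α/2}) term is vanishingly small for δ > 0 and is dropped in the standard sample-size formula.)
δ = d·√(n/2) ⇒ n = 2(δ/d)² = 2 × (2.916 / 0.6250)² = 43.53.
Round up to the next whole unit.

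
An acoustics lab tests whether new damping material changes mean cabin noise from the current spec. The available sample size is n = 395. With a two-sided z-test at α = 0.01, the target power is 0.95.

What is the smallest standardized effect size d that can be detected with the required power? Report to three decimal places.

d ≈ 0.212

Required noncentrality: δ = z_{0.005} + z_{0.05} = 2.576 + 1.645 = 4.221.
(The second rejection-region term Φ(−δ − z_{α/2}) is negligible and dropped.)
δ = d·√n ⇒ d = δ/√n = 4.221/√395 = 0.2124.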